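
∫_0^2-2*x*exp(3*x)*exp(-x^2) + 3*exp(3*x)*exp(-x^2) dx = -1 + exp(2)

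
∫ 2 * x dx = x^2 + C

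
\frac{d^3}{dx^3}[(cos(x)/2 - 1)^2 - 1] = -sin(x) + sin(2*x)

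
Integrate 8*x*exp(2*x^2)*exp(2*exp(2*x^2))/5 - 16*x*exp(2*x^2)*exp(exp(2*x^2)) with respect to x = (exp(exp(2*x^2)) - 20)*exp(exp(2*x^2))/5 + C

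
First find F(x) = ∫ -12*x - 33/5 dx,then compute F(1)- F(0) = -63/5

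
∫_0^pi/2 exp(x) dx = -1 + exp(pi/2)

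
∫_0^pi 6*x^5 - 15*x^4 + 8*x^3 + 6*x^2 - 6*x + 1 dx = (-1 + pi)^3*(-pi + pi^3)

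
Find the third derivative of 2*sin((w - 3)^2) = -16*w^3*cos(w^2 - 6*w + 9) + 144*w^2*cos(w^2 - 6*w + 9) - 24*w*sin(w^2 - 6*w + 9) - 432*w*cos(w^2 - 6*w + 9) + 72*sin(w^2 - 6*w + 9) + 432*cos(w^2 - 6*w + 9)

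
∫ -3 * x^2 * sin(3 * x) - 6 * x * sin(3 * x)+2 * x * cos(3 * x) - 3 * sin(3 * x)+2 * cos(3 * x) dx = (x + 1)^2*cos(3*x) + C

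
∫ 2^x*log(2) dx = 2^x + C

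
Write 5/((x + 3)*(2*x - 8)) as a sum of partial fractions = -5/(14*(x + 3)) + 5/(14*(x - 4))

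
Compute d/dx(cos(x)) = -sin(x)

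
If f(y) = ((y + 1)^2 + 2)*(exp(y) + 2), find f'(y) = y^2*exp(y) + 4*y*exp(y) + 4*y + 5*exp(y) + 4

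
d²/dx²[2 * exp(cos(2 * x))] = 8*E*(-4*sin(x)^4 + 6*sin(x)^2 - 1)*exp(-2*sin(x)^2)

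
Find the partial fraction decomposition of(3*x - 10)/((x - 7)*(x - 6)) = -8/(x - 6) + 11/(x - 7)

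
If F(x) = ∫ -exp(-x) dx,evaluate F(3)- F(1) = -exp(-1) + exp(-3)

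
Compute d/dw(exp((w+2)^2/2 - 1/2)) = w*exp(w^2/2 + 2*w + 3/2) + 2*exp(w^2/2 + 2*w + 3/2)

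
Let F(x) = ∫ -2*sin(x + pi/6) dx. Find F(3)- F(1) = 2*cos(pi/6 + 3) - 2*cos(pi/6 + 1)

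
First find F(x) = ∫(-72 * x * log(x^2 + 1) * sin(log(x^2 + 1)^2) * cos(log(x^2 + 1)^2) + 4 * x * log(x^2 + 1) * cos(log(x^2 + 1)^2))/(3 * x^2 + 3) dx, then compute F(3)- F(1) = -3*sin(log(10)^2)^2 + sin(log(10)^2)/3 - sin(log(2)^2)/3 + 3*sin(log(2)^2)^2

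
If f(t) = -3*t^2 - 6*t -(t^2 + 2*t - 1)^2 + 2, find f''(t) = -12*t^2 - 24*t - 10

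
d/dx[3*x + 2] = 3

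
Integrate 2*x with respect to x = x^2 + C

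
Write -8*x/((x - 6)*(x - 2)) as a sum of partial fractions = 4/(x - 2) - 12/(x - 6)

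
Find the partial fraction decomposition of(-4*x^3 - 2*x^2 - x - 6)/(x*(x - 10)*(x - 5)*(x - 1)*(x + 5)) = 449/(4500*(x + 5)) - 13/(216*(x - 1)) + 561/(1000*(x - 5)) - 2108/(3375*(x - 10)) + 3/(125*x)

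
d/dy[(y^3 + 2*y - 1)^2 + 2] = 6*y^5 + 16*y^3 - 6*y^2 + 8*y - 4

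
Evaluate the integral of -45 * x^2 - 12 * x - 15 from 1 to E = -15*exp(3) - 6*exp(2) - 15*E + 36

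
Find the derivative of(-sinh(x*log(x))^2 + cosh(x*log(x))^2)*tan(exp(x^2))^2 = 4*x*exp(x^2)*sin(exp(x^2))/cos(exp(x^2))^3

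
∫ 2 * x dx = x^2 + C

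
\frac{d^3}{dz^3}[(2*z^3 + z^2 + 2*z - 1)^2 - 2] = 480*z^3 + 240*z^2 + 216*z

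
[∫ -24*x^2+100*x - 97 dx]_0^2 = -58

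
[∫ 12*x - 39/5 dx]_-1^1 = -78/5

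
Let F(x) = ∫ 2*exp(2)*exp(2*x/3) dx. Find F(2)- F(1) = -3*exp(8/3) + 3*exp(10/3)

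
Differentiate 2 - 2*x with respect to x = -2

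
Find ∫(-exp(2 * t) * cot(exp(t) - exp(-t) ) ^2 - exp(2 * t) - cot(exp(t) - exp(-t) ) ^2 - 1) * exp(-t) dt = cot(2*sinh(t)) + C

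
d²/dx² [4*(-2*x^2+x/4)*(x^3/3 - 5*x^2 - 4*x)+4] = -160*x^3/3 + 484*x^2 + 162*x - 8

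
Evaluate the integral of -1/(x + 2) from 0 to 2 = -log(2)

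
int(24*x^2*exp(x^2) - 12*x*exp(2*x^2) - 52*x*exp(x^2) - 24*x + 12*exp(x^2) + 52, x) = 4*x - 3*(-2*x + exp(x^2) + 4)^2 - 2*exp(x^2) + C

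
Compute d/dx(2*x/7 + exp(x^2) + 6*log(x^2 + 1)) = (14*x^3*exp(x^2) + 2*x^2 + 14*x*exp(x^2) + 84*x + 2)/(7*x^2 + 7)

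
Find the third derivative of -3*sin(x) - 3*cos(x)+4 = -3*sin(x) + 3*cos(x)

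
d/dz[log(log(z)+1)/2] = 1/(2*z*log(z) + 2*z)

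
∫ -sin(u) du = cos(u) + C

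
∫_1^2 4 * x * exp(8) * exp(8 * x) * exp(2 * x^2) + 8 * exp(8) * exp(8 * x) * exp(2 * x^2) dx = -exp(18) + exp(32)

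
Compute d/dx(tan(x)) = cos(x)^(-2)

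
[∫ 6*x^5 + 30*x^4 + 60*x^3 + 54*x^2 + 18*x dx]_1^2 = 627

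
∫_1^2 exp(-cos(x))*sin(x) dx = -exp(-cos(1)) + exp(-cos(2))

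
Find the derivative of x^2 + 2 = 2*x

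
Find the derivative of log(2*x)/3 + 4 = 1/(3*x)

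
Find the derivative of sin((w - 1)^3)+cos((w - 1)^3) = -3*w^2*sin(w^3 - 3*w^2 + 3*w - 1) + 3*w^2*cos(w^3 - 3*w^2 + 3*w - 1) + 6*w*sin(w^3 - 3*w^2 + 3*w - 1) - 6*w*cos(w^3 - 3*w^2 + 3*w - 1) - 3*sin(w^3 - 3*w^2 + 3*w - 1) + 3*cos(w^3 - 3*w^2 + 3*w - 1)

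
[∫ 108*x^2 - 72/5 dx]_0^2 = 1296/5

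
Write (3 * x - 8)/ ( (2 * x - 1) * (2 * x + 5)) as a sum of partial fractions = 31/(12*(2*x + 5)) - 13/(12*(2*x - 1))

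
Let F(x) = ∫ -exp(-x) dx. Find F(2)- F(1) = -exp(-1) + exp(-2)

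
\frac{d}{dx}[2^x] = 2^x*log(2)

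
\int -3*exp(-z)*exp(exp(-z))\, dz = 3*exp(exp(-z)) + C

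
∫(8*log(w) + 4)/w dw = (2*log(w) + 1)^2 + C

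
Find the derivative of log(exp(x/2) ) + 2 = 1/2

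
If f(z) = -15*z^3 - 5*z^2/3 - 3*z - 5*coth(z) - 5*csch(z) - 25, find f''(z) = -90*z - 10/3 - 5/sinh(z) - 10*cosh(z)/sinh(z)^3 - 10/sinh(z)^3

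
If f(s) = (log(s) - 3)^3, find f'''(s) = (6*log(s)^2 - 54*log(s) + 114)/s^3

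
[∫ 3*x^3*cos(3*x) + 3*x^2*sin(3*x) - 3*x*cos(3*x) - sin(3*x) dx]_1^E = (-E + exp(3))*sin(3*E)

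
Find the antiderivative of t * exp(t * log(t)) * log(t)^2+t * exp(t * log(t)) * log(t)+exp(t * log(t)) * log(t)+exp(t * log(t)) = t*exp(t*log(t))*log(t) + C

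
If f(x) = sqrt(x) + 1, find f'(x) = 1/(2*sqrt(x))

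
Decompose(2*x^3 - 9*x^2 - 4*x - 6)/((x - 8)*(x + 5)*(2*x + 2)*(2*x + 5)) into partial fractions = -334/(315*(2*x + 5)) + 461/(520*(x + 5)) + 13/(216*(x + 1)) + 205/(2457*(x - 8))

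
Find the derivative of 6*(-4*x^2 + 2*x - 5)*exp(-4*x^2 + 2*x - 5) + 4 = (192*x^3 - 144*x^2 + 216*x - 48)*exp(-4*x^2 + 2*x - 5)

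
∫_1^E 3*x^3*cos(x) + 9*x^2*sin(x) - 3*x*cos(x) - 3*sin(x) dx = 3*(-E + exp(3))*sin(E)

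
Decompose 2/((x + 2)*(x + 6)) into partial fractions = -1/(2*(x + 6)) + 1/(2*(x + 2))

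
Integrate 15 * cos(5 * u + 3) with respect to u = 3*sin(5*u + 3) + C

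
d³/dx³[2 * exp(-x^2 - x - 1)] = (-16*x^3 - 24*x^2 + 12*x + 10)*exp(-x^2 - x - 1)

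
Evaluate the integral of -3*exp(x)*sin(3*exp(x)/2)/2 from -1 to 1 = -cos(3*exp(-1)/2) + cos(3*E/2)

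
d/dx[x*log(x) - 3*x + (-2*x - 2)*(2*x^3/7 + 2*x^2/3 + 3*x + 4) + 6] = -16*x^3/7 - 40*x^2/7 - 44*x/3 + log(x) - 16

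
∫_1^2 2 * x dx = 3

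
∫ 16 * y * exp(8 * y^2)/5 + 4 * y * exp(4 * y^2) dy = exp(8*y^2)/5 + exp(4*y^2)/2 + C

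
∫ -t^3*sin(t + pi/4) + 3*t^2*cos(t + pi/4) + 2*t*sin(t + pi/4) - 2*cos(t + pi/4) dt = t*(t^2 - 2)*cos(t + pi/4) + C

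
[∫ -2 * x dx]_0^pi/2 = -pi^2/4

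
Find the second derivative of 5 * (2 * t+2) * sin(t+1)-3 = -10*t*sin(t + 1) - 10*sin(t + 1) + 20*cos(t + 1)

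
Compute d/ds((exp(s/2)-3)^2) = -3*exp(s/2) + exp(s)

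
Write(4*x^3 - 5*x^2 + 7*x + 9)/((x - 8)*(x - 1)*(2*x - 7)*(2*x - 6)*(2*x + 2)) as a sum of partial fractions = -115/(81*(2*x - 7)) - 7/(2592*(x + 1)) - 3/(112*(x - 1)) + 93/(160*(x - 3)) + 1793/(11340*(x - 8))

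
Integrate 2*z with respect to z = z^2 + C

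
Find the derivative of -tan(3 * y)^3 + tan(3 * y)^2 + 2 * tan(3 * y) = -9*tan(3*y)^4 + 6*tan(3*y)^3 - 3*tan(3*y)^2 + 6*tan(3*y) + 6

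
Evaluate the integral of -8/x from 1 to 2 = -8*log(2)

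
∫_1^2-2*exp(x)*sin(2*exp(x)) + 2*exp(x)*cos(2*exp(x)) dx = sqrt(2)*(-sin(pi/4 + 2*E) + cos(-2*exp(2) + pi/4))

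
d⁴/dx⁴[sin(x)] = sin(x)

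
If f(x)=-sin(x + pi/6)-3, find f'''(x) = cos(x + pi/6)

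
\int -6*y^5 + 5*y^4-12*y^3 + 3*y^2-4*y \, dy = -y^6 + y^5 - 3*y^4 + y^3 - 2*y^2 + C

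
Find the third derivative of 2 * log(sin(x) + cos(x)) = 4*cos(x + pi/4)/sin(x + pi/4)^3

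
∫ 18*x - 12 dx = 9*x^2 - 12*x + C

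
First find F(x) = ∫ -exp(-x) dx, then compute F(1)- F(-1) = -E + exp(-1)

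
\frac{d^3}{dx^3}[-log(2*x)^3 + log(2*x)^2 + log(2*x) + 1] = (-6*log(x)^2 - 12*log(2)*log(x) + 22*log(x) - 10 - 6*log(2)^2 + 22*log(2))/x^3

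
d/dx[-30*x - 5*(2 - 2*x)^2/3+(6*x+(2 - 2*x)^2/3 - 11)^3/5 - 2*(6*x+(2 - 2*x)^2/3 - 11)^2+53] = 128*x^5/45 + 160*x^4/9 - 896*x^3/45 - 1672*x^2/9 + 2968*x/45 + 2692/9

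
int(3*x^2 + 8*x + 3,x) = x^3 + 4*x^2 + 3*x + C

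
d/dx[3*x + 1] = 3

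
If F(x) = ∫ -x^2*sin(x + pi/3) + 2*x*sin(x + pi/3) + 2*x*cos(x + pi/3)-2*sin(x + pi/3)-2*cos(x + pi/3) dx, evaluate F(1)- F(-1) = -3*sqrt(3)*sin(1) - 2*cos(1)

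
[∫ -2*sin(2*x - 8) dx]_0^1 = -cos(8) + cos(6)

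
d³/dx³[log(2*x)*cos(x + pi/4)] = (x^3*log(x)*sin(x + pi/4) + x^3*log(2)*sin(x + pi/4) - 3*x^2*cos(x + pi/4) + 3*x*sin(x + pi/4) + 2*cos(x + pi/4))/x^3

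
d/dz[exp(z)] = exp(z)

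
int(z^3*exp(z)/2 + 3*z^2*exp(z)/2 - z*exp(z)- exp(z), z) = z*(z^2 - 2)*exp(z)/2 + C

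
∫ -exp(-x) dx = exp(-x) + C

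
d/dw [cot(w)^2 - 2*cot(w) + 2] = 2*(1 - cos(w)/sin(w))/sin(w)^2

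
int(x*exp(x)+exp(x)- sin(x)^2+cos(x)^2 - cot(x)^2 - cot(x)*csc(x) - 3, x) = x*exp(x) - 2*x + sin(2*x)/2 + cot(x) + csc(x) + C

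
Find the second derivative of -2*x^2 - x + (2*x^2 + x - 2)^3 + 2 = 240*x^4 + 240*x^3 - 216*x^2 - 138*x + 32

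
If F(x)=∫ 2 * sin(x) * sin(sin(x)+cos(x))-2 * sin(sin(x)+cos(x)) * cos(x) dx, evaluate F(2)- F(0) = -2*cos(1) + 2*cos(cos(2) + sin(2))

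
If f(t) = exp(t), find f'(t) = exp(t)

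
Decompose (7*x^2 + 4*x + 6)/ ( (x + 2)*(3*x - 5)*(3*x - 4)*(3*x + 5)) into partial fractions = 169/(270*(3*x + 5)) - 107/(135*(3*x - 4)) + 289/(330*(3*x - 5)) - 13/(55*(x + 2))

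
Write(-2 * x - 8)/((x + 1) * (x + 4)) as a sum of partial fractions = -2/(x + 1)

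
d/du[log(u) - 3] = 1/u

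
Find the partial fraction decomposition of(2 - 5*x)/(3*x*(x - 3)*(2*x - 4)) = 2/(3*(x - 2)) - 13/(18*(x - 3)) + 1/(18*x)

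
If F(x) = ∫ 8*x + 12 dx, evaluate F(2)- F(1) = 24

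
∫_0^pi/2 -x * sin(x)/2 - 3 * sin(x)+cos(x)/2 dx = -3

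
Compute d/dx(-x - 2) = -1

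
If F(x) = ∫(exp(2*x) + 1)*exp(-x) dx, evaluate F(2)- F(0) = -exp(-2) + exp(2)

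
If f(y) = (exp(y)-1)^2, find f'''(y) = 8*exp(2*y) - 2*exp(y)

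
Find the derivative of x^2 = 2*x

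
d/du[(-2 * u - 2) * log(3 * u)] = (-2*u*log(u) - 2*u*log(3) - 2*u - 2)/u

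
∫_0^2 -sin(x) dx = -1 + cos(2)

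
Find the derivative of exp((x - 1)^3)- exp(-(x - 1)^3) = (3*x^2*exp(2*x^3 - 6*x^2 + 6*x - 2) + 3*x^2 - 6*x*exp(2*x^3 - 6*x^2 + 6*x - 2) - 6*x + 3*exp(2*x^3 - 6*x^2 + 6*x - 2) + 3)*exp(-x^3 + 3*x^2 - 3*x + 1)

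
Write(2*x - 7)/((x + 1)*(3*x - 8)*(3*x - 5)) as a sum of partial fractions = 11/(24*(3*x - 5)) - 5/(33*(3*x - 8)) - 9/(88*(x + 1))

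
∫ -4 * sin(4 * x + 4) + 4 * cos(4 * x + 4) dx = sin(4*x + 4) + cos(4*x + 4) + C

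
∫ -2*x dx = -x^2 + C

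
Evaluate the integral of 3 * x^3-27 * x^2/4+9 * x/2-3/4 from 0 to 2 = 3/2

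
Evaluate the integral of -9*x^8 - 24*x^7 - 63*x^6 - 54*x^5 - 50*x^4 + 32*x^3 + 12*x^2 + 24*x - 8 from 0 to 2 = -3136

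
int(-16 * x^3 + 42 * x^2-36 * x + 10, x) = -4*x^4 + 14*x^3 - 18*x^2 + 10*x + C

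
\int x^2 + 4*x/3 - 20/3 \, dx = x^3/3 + 2*x^2/3 - 20*x/3 + C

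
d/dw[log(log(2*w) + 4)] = 1/(w*log(w) + w*log(2) + 4*w)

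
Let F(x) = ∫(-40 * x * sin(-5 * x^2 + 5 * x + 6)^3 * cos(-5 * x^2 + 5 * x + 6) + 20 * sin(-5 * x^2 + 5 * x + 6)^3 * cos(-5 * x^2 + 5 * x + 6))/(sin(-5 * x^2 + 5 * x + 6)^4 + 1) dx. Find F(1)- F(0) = 0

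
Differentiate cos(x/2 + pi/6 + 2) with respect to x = -sin(x/2 + pi/6 + 2)/2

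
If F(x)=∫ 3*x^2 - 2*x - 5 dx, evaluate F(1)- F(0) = -5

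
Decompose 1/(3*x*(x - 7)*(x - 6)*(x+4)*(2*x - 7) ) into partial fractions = 16/(11025*(2*x - 7)) + 1/(19800*(x + 4)) - 1/(900*(x - 6)) + 1/(1617*(x - 7)) - 1/(3528*x)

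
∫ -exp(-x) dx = exp(-x) + C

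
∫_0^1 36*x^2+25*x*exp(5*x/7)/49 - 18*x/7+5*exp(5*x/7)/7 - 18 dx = -51/7 + 5*exp(5/7)/7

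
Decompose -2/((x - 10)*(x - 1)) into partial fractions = 2/(9*(x - 1)) - 2/(9*(x - 10))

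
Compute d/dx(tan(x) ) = cos(x)^(-2)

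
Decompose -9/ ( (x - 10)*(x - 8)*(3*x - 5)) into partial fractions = -81/(475*(3*x - 5)) + 9/(38*(x - 8)) - 9/(50*(x - 10))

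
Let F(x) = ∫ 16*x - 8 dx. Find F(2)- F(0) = 16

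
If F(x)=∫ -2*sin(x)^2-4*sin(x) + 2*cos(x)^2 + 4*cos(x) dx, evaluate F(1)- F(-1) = 4*(cos(1) + 2)*sin(1)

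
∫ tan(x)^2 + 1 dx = tan(x) + C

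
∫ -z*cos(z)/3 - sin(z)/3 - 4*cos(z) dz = (-z/3 - 4)*sin(z) + C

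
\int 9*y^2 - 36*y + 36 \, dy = 3*y^3 - 18*y^2 + 36*y + C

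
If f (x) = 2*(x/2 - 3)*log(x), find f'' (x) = (x + 6)/x^2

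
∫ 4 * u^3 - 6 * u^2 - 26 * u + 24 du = u^4 - 2*u^3 - 13*u^2 + 24*u + C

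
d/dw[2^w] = 2^w*log(2)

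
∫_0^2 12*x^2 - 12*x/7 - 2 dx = 172/7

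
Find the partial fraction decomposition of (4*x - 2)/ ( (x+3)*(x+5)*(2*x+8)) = -11/(2*(x + 5)) + 9/(x + 4) - 7/(2*(x + 3))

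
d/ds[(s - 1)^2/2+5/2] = s - 1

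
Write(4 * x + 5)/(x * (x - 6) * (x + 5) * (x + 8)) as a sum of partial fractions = 9/(112*(x + 8)) - 1/(11*(x + 5)) + 29/(924*(x - 6)) - 1/(48*x)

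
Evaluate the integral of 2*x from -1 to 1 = 0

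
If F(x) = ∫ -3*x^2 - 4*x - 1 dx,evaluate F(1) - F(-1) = -4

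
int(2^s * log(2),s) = 2^s + C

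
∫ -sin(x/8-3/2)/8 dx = cos(x/8 - 3/2) + C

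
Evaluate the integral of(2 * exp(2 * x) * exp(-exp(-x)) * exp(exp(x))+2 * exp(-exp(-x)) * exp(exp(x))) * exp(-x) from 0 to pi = -2 + 2*exp(-exp(-pi) + exp(pi))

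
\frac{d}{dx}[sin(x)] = cos(x)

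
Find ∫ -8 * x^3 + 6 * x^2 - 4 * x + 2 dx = -2*x^4 + 2*x^3 - 2*x^2 + 2*x + C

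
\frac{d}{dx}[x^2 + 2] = 2*x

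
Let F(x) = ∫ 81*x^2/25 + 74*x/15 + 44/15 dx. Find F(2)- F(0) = 1828/75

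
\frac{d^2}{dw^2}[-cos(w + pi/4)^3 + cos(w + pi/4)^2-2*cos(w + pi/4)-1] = -6*sin(w + pi/4)^2*cos(w + pi/4) + 2*sin(w + pi/4)^2 + 3*cos(w + pi/4)^3 - 2*cos(w + pi/4)^2 + 2*cos(w + pi/4)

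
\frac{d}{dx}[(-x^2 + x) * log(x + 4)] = (-2*x^2*log(x + 4) - x^2 - 7*x*log(x + 4) + x + 4*log(x + 4))/(x + 4)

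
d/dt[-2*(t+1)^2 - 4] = -4*t - 4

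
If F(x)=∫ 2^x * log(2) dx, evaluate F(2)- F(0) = 3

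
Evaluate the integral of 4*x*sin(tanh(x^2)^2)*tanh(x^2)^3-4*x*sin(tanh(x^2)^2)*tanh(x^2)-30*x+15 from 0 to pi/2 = -15*pi^2/4 - 1 + cos(tanh(pi^2/4)^2) + 15*pi/2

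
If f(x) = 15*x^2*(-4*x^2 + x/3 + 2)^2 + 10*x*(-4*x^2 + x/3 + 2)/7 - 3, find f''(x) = 7200*x^4 - 800*x^3 - 2860*x^2 + 600*x/7 + 2540/21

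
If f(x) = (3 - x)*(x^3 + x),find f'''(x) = 18 - 24*x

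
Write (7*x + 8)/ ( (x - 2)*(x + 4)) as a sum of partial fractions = 10/(3*(x + 4)) + 11/(3*(x - 2))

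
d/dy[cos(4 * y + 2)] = -4*sin(4*y + 2)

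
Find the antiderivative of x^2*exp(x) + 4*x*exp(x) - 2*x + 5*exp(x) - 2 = ((x + 1)^2 + 2)*(exp(x) - 1) + C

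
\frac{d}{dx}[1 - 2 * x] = -2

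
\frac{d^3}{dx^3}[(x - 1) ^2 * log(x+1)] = (2*x^2 + 8*x + 14)/(x^3 + 3*x^2 + 3*x + 1)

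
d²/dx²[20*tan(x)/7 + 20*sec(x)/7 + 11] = 20*(2*sin(x)/cos(x)^2 - 1 + 2/cos(x)^2)/(7*cos(x))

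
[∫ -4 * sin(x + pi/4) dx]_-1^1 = -4*sqrt(2)*sin(1)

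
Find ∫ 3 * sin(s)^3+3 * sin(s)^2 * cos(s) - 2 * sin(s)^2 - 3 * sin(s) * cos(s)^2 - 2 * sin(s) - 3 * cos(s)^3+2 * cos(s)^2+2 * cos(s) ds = sin(2*s) + sqrt(2)*sin(s + pi/4)/2 + sqrt(2)*cos(3*s + pi/4)/2 + C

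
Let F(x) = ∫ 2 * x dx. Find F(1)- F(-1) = 0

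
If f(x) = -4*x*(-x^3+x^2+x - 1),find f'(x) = 16*x^3 - 12*x^2 - 8*x + 4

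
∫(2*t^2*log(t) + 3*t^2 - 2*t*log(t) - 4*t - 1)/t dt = -(log(t) + 1)*(-t^2 + 2*t + 1) + C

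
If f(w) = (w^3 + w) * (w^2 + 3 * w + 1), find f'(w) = 5*w^4 + 12*w^3 + 6*w^2 + 6*w + 1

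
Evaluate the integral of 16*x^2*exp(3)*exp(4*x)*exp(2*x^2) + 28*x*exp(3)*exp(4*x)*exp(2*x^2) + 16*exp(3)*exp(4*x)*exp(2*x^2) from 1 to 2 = -7*exp(9) + 11*exp(19)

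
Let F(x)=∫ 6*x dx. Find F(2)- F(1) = 9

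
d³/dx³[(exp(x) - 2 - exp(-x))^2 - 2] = (8*exp(4*x) - 4*exp(3*x) - 4*exp(x) - 8)*exp(-2*x)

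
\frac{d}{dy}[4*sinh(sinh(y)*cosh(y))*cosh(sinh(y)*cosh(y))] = 2*cosh(2*y - sinh(2*y)) + 2*cosh(2*y + sinh(2*y))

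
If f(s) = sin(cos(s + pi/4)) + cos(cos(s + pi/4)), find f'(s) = sin(s + pi/4)*sin(cos(s + pi/4)) - sin(s + pi/4)*cos(cos(s + pi/4))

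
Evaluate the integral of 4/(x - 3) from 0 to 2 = -4*log(3)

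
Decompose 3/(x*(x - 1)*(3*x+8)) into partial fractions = 27/(88*(3*x + 8)) + 3/(11*(x - 1)) - 3/(8*x)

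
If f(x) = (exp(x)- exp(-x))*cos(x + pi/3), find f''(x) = -2*(exp(2*x) + 1)*exp(-x)*sin(x + pi/3)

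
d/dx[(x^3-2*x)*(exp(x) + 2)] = x^3*exp(x) + 3*x^2*exp(x) + 6*x^2 - 2*x*exp(x) - 2*exp(x) - 4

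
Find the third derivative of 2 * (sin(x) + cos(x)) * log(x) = 2*sqrt(2)*(-x^3*log(x)*cos(x + pi/4) - 3*x^2*sin(x + pi/4) - 3*x*cos(x + pi/4) + 2*sin(x + pi/4))/x^3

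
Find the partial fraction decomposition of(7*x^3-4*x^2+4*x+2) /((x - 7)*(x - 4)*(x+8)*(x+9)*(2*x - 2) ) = -5461/(4160*(x + 9)) + 43/(36*(x + 8)) + 1/(360*(x - 1)) - 67/(468*(x - 4)) + 149/(576*(x - 7))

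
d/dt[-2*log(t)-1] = -2/t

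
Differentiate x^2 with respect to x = 2*x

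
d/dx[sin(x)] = cos(x)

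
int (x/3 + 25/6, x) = x^2/6 + 25*x/6 + C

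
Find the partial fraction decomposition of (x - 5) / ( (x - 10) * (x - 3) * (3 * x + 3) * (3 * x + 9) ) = 2/(351*(x + 3)) - 1/(132*(x + 1)) + 1/(756*(x - 3)) + 5/(9009*(x - 10))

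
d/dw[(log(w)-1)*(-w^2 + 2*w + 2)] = (-2*w^2*log(w) + w^2 + 2*w*log(w) + 2)/w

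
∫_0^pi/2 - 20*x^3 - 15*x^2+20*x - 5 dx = 5*pi*(-pi^3/8 - pi^2/4 - 1 + pi)/2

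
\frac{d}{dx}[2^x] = 2^x*log(2)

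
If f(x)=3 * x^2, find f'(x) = 6*x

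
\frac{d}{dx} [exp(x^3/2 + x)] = 3*x^2*exp(x^3/2 + x)/2 + exp(x^3/2 + x)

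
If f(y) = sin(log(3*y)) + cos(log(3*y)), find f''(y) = -2*cos(log(y) + log(3))/y^2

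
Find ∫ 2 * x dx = x^2 + C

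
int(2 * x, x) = x^2 + C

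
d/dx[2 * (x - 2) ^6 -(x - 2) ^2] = 12*x^5 - 120*x^4 + 480*x^3 - 960*x^2 + 958*x - 380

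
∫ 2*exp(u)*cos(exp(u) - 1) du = 2*sin(exp(u) - 1) + C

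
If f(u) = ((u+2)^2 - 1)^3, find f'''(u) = 120*u^3 + 720*u^2 + 1368*u + 816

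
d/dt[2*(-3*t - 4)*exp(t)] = -6*t*exp(t) - 14*exp(t)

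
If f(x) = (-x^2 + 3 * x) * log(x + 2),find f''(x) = (-2*x^2*log(x + 2) - 3*x^2 - 8*x*log(x + 2) - 5*x - 8*log(x + 2) + 12)/(x^2 + 4*x + 4)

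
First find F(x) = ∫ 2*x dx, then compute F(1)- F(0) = 1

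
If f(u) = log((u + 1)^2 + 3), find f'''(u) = (4*u^3 + 12*u^2 - 24*u - 32)/(u^6 + 6*u^5 + 24*u^4 + 56*u^3 + 96*u^2 + 96*u + 64)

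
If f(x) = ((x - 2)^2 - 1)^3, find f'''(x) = 120*x^3 - 720*x^2 + 1368*x - 816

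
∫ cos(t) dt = sin(t) + C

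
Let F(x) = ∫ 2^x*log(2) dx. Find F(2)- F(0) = 3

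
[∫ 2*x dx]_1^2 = 3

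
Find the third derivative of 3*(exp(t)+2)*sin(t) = 6*sqrt(2)*exp(t)*cos(t + pi/4) - 6*cos(t)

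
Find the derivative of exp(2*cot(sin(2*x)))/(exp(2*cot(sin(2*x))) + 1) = -4*exp(2/tan(sin(2*x)))*cos(2*x)/((exp(2/tan(sin(2*x))) + 1)^2*sin(sin(2*x))^2)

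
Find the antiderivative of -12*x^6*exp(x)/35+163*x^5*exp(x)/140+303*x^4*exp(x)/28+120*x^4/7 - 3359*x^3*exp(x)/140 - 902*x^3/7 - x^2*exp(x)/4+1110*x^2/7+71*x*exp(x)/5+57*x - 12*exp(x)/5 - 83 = (x*exp(x) - 10)*(-16*x^2 + x + 24)*(3*x^3 - 28*x^2 + 49*x - 14)/140 + C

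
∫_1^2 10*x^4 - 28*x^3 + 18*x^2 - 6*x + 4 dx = -6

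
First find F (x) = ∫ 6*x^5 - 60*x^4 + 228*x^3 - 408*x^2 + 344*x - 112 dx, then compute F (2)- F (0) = -32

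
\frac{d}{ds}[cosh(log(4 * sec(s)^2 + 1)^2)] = -16*log(1 + 4/cos(s)^2)*tan(s)*sinh(log(1 + 4/cos(s)^2)^2)/(sin(s)^2 - 5)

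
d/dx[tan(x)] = cos(x)^(-2)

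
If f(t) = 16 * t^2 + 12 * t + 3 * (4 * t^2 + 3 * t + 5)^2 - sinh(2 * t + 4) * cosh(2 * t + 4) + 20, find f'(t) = 192*t^3 + 216*t^2 + 326*t - 2*sinh(2*t + 4)^2 - 2*cosh(2*t + 4)^2 + 102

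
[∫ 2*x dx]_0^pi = pi^2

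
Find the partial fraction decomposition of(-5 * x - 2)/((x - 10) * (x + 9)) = -43/(19*(x + 9)) - 52/(19*(x - 10))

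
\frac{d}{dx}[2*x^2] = 4*x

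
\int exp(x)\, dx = exp(x) + C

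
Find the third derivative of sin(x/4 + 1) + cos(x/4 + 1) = -sqrt(2)*cos(x/4 + pi/4 + 1)/64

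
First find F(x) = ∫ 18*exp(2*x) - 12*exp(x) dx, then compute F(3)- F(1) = -(-2 + 3*E)^2 + (-2 + 3*exp(3))^2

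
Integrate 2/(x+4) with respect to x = 2*log(x/2 + 2) + C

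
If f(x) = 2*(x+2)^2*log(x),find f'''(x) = (4*x^2 - 8*x + 16)/x^3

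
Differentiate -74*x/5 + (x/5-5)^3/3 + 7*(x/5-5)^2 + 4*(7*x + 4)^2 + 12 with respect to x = x^2/125 + 9804*x/25 + 1001/5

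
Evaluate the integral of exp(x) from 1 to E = -E + exp(E)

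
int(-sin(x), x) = cos(x) + C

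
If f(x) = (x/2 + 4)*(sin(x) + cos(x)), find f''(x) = -x*sin(x)/2 - x*cos(x)/2 - 5*sin(x) - 3*cos(x)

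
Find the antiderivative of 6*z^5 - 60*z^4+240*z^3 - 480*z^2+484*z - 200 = z^6 - 12*z^5 + 60*z^4 - 160*z^3 + 242*z^2 - 200*z + C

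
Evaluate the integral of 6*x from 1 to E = -3 + 3*exp(2)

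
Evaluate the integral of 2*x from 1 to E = -1 + exp(2)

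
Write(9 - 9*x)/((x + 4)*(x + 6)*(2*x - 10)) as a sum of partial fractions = 63/(44*(x + 6)) - 5/(4*(x + 4)) - 2/(11*(x - 5))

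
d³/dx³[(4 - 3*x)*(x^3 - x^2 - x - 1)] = 42 - 72*x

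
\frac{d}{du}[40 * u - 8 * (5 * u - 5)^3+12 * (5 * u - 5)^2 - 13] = -3000*u^2 + 6600*u - 3560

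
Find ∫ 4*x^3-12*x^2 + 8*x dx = x^4 - 4*x^3 + 4*x^2 + C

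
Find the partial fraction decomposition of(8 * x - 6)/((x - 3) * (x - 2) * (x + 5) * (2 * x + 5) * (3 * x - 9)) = 416/(16335*(2*x + 5)) - 23/(3360*(x + 5)) + 10/(189*(x - 2)) - 683/(11616*(x - 3)) + 3/(44*(x - 3)^2)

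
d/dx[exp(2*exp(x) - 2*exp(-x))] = (2*exp(2*exp(x) - 2*exp(-x)) + 2*exp(2*x + 2*exp(x) - 2*exp(-x)))*exp(-x)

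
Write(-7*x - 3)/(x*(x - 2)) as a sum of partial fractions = -17/(2*(x - 2)) + 3/(2*x)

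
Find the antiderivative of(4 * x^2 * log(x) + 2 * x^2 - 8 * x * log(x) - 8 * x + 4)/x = 2*((x - 2)^2 - 2)*log(x) + C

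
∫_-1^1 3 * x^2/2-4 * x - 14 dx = -27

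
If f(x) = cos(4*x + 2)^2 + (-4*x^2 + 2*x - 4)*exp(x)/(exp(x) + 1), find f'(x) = (-4*x^2*exp(x) - 8*x*exp(2*x) - 6*x*exp(x) - 4*exp(2*x)*sin(8*x + 4) + 2*exp(2*x) - 8*exp(x)*sin(8*x + 4) - 2*exp(x) - 4*sin(8*x + 4))/(exp(2*x) + 2*exp(x) + 1)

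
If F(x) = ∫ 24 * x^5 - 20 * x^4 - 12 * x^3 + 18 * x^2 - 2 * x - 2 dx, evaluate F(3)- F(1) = 1848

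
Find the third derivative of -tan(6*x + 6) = -1296*tan(6*x + 6)^4 - 1728*tan(6*x + 6)^2 - 432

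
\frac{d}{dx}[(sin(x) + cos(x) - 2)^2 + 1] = 2*cos(2*x) - 4*sqrt(2)*cos(x + pi/4)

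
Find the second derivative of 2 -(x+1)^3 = -6*x - 6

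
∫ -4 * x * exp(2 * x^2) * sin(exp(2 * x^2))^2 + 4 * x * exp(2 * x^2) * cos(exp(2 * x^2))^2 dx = sin(2*exp(2*x^2))/2 + C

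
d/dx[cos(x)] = -sin(x)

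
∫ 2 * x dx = x^2 + C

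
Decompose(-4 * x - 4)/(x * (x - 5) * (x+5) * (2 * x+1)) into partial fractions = -16/(99*(2*x + 1)) - 8/(225*(x + 5)) - 12/(275*(x - 5)) + 4/(25*x)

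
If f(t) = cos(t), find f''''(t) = cos(t)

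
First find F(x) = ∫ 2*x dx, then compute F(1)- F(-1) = 0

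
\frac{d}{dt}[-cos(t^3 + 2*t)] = (3*t^2 + 2)*sin(t*(t^2 + 2))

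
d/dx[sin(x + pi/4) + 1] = cos(x + pi/4)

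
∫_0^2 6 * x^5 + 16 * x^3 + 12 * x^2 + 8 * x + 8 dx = 192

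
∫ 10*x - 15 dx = 5*x^2 - 15*x + C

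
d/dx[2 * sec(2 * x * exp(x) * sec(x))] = 8*(x*sin(x)/cos(x) + x + 1)*exp(x)*sin(x*exp(x)/cos(x))*cos(x*exp(x)/cos(x))/((2*sin(x*exp(x)/cos(x))^2 - 1)^2*cos(x))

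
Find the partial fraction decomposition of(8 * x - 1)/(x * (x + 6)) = 49/(6*(x + 6)) - 1/(6*x)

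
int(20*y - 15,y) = 10*y^2 - 15*y + C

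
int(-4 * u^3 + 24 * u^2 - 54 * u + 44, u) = -u^4 + 8*u^3 - 27*u^2 + 44*u + C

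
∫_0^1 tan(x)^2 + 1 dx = tan(1)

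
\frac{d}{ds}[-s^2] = -2*s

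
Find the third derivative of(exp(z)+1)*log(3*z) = (z^3*exp(z)*log(z) + z^3*exp(z)*log(3) + 3*z^2*exp(z) - 3*z*exp(z) + 2*exp(z) + 2)/z^3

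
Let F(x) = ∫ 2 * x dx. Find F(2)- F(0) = 4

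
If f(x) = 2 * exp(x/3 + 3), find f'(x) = 2*exp(x/3 + 3)/3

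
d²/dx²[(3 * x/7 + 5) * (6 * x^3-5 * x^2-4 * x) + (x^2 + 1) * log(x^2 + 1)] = (216*x^4 + 1170*x^3 + 14*x^2*log(x^2 + 1) - 116*x^2 + 1170*x + 14*log(x^2 + 1) - 360)/(7*x^2 + 7)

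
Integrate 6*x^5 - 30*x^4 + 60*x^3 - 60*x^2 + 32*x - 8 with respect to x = x^6 - 6*x^5 + 15*x^4 - 20*x^3 + 16*x^2 - 8*x + C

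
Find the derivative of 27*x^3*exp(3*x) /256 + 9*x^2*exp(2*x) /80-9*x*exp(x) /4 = 81*x^3*exp(3*x)/256 + 81*x^2*exp(3*x)/256 + 9*x^2*exp(2*x)/40 + 9*x*exp(2*x)/40 - 9*x*exp(x)/4 - 9*exp(x)/4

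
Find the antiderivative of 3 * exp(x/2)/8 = 3*exp(x/2)/4 + C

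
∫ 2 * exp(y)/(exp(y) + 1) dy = 2*log(exp(y) + 1) + C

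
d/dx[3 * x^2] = 6*x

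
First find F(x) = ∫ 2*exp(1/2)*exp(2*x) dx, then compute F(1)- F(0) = -exp(1/2) + exp(5/2)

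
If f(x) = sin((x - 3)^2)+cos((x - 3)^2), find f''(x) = -4*sqrt(2)*x^2*sin(x^2 - 6*x + pi/4 + 9) + 24*sqrt(2)*x*sin(x^2 - 6*x + pi/4 + 9) - 38*sin(x^2 - 6*x + 9) - 34*cos(x^2 - 6*x + 9)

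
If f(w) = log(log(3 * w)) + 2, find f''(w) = (-log(w) - log(3) - 1)/(w^2*log(w)^2 + 2*w^2*log(3)*log(w) + w^2*log(3)^2)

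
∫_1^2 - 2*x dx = -3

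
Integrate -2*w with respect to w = -w^2 + C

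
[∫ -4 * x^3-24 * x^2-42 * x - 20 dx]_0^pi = -(-2 + (2 + pi)^2)^2 - (2 + pi)^2 + 8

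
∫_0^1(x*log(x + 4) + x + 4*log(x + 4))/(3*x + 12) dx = log(5)/3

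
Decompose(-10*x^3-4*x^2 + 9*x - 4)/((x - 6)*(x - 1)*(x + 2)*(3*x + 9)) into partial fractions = -203/(108*(x + 3)) + 7/(12*(x + 2)) + 1/(20*(x - 1)) - 1127/(540*(x - 6))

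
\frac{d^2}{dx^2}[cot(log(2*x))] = (1 + 2*cos(log(x) + log(2))/sin(log(x) + log(2)))/(x^2*sin(log(x) + log(2))^2)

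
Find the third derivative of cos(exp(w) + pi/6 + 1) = (exp(2*w)*sin(exp(w) + pi/6 + 1) - 3*exp(w)*cos(exp(w) + pi/6 + 1) - sin(exp(w) + pi/6 + 1))*exp(w)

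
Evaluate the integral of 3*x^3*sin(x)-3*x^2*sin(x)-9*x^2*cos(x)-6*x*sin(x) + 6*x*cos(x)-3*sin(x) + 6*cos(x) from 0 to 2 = -3 + 3*cos(2)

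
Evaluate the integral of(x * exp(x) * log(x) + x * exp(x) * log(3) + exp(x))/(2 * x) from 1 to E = -E*log(3)/2 + exp(E)*log(3*E)/2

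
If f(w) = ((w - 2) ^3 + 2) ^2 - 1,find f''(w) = 30*w^4 - 240*w^3 + 720*w^2 - 936*w + 432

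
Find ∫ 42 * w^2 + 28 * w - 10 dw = 14*w^3 + 14*w^2 - 10*w + C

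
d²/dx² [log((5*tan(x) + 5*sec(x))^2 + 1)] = 25*(sin(x) - 1)^2*(24*sin(x)^5/cos(x)^6 + 93*sin(x)^4/cos(x)^6 - 146*sin(x)/cos(x)^4 + 176*sin(x)/cos(x)^6 + tan(x)^6 + 1 - 105/cos(x)^4 + 106/cos(x)^6)/(2*(12*sin(x) + 13)^2)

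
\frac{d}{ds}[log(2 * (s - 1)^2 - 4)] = (2*s - 2)/(s^2 - 2*s - 1)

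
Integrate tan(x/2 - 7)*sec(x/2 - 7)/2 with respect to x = sec(x/2 - 7) + C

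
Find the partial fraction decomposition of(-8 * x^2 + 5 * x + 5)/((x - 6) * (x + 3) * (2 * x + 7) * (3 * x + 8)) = 1761/(130*(3*x + 8)) + 884/(95*(2*x + 7)) - 82/(9*(x + 3)) - 253/(4446*(x - 6))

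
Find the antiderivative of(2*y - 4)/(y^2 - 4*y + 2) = log(2*(y - 2)^2 - 4) + C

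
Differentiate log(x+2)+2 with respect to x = 1/(x + 2)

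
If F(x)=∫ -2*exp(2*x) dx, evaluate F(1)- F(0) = 1 - exp(2)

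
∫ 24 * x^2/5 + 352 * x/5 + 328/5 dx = 8*x^3/5 + 176*x^2/5 + 328*x/5 + C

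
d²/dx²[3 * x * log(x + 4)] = (3*x + 24)/(x^2 + 8*x + 16)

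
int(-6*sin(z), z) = 6*cos(z) + C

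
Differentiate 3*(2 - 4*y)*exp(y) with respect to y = -12*y*exp(y) - 6*exp(y)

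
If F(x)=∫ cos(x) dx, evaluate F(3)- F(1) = -sin(1) + sin(3)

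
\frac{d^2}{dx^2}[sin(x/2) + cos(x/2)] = -sin(x/2)/4 - cos(x/2)/4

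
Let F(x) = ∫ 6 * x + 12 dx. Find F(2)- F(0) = 36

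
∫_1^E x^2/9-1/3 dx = -E/3 + 8/27 + exp(3)/27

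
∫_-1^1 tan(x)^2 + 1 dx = 2*tan(1)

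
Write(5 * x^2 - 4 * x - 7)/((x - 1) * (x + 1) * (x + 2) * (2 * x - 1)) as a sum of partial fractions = 62/(15*(2*x - 1)) - 7/(5*(x + 2)) + 1/(3*(x + 1)) - 1/(x - 1)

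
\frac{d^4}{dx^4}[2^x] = 2^x*log(2)^4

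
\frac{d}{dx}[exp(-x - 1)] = -exp(-x - 1)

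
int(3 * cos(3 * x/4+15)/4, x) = sin(3*x/4 + 15) + C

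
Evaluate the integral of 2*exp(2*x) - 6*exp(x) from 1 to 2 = -(-3 + E)^2 + (-3 + exp(2))^2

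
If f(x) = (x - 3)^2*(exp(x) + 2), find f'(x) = x^2*exp(x) - 4*x*exp(x) + 4*x + 3*exp(x) - 12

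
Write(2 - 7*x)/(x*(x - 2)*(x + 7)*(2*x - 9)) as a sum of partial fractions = -236/(1035*(2*x - 9)) - 17/(483*(x + 7)) + 2/(15*(x - 2)) + 1/(63*x)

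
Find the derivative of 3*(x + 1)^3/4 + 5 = 9*x^2/4 + 9*x/2 + 9/4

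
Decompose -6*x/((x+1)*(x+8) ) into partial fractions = -48/(7*(x + 8)) + 6/(7*(x + 1))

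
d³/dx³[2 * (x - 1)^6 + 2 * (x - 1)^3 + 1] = 240*x^3 - 720*x^2 + 720*x - 228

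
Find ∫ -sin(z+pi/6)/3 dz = cos(z + pi/6)/3 + C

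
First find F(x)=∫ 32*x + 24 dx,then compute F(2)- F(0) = 112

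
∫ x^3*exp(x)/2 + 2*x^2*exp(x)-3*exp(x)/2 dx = (x^3 + x^2 - 2*x - 1)*exp(x)/2 + C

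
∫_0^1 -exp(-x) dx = -1 + exp(-1)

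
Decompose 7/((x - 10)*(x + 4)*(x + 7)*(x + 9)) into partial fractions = -7/(190*(x + 9)) + 7/(102*(x + 7)) - 1/(30*(x + 4)) + 1/(646*(x - 10))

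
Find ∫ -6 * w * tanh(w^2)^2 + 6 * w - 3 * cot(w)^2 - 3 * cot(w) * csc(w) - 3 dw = 3*tanh(w^2) + 3/tan(w) + 3/sin(w) + C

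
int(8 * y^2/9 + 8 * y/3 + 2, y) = 8*y^3/27 + 4*y^2/3 + 2*y + C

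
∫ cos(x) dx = sin(x) + C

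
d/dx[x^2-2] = 2*x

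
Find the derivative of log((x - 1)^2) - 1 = 2/(x - 1)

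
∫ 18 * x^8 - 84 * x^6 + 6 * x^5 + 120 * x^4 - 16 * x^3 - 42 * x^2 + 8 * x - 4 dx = 2*x^9 - 12*x^7 + x^6 + 24*x^5 - 4*x^4 - 14*x^3 + 4*x^2 - 4*x + C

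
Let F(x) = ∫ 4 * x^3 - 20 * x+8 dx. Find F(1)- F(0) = -1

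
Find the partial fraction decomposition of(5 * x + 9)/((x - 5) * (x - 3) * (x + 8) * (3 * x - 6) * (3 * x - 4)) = -423/(3080*(3*x - 4)) - 31/(120120*(x + 8)) + 19/(180*(x - 2)) - 4/(55*(x - 3)) + 17/(1287*(x - 5))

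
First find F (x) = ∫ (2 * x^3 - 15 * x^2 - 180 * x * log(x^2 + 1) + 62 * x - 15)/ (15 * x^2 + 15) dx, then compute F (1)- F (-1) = -2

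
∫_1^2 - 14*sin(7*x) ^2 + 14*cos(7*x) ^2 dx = -sin(14) + sin(28)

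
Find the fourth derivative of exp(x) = exp(x)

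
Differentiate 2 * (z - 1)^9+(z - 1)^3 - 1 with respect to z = 18*z^8 - 144*z^7 + 504*z^6 - 1008*z^5 + 1260*z^4 - 1008*z^3 + 507*z^2 - 150*z + 21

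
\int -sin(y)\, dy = cos(y) + C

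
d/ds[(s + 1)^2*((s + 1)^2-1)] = 4*s^3 + 12*s^2 + 10*s + 2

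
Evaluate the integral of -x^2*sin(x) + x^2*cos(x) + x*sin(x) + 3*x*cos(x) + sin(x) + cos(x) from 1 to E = (E + exp(2))*(cos(E) + sin(E)) - 2*sin(1) - 2*cos(1)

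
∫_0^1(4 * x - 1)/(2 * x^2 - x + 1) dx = log(2)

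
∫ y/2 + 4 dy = y^2/4 + 4*y + C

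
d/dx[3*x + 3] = 3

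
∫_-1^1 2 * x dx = 0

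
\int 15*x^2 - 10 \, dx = 5*x^3 - 10*x + C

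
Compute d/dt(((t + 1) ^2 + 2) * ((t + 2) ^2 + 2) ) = 4*t^3 + 18*t^2 + 34*t + 24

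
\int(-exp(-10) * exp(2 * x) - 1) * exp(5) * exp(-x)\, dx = -2*sinh(x - 5) + C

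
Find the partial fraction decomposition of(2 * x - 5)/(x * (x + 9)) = 23/(9*(x + 9)) - 5/(9*x)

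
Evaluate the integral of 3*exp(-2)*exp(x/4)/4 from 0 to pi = -3*exp(-2) + 3*exp(-2 + pi/4)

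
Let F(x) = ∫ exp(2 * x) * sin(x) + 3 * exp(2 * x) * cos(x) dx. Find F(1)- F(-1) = -(-sin(1) + cos(1))*exp(-2) + (cos(1) + sin(1))*exp(2)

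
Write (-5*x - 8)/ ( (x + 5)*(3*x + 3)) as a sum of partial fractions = -17/(12*(x + 5)) - 1/(4*(x + 1))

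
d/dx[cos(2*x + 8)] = -2*sin(2*x + 8)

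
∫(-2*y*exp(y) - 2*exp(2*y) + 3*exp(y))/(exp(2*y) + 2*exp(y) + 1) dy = ((5 - 2*y)*exp(y) + E*(exp(y) + 1))/(exp(y) + 1) + C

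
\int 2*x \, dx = x^2 + C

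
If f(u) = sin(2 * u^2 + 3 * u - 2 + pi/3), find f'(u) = 4*u*cos(2*u^2 + 3*u - 2 + pi/3) + 3*cos(2*u^2 + 3*u - 2 + pi/3)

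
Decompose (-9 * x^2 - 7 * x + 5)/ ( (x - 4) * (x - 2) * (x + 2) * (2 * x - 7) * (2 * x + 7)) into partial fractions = -323/(3465*(2*x + 7)) + 173/(77*(2*x - 7)) + 17/(792*(x + 2)) - 15/(88*(x - 2)) - 167/(180*(x - 4))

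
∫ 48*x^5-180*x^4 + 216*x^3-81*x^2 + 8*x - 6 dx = 8*x^6 - 36*x^5 + 54*x^4 - 27*x^3 + 4*x^2 - 6*x + C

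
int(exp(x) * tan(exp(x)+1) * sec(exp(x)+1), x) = sec(exp(x) + 1) + C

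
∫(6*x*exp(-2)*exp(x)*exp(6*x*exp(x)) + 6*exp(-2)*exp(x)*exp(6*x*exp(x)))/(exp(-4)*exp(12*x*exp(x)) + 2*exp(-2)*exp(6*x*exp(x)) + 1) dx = exp(6*x*exp(x))/(exp(6*x*exp(x)) + exp(2)) + C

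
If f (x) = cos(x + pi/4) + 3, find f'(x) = -sin(x + pi/4)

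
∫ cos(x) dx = sin(x) + C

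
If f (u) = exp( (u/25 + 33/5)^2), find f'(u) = 2*u*exp(u^2/625 + 66*u/125 + 1089/25)/625 + 66*exp(u^2/625 + 66*u/125 + 1089/25)/125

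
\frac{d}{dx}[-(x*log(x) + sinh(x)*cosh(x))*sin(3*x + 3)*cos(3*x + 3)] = 3*x*log(x)*sin(3*x + 3)^2 - 3*x*log(x)*cos(3*x + 3)^2 - log(x)*sin(6*x + 6)/2 + 3*sin(3*x + 3)^2*sinh(2*x)/2 - sin(6*x + 6)*cosh(2*x)/2 - sin(6*x + 6)/2 - 3*cos(3*x + 3)^2*sinh(2*x)/2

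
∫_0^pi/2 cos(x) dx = 1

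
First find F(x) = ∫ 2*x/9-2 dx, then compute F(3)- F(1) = -28/9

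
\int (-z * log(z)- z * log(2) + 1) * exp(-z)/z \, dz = exp(-z)*log(2*z) + C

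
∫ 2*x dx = x^2 + C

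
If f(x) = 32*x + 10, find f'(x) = 32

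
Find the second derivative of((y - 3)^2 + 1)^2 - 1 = 12*y^2 - 72*y + 112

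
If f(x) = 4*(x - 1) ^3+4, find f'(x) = 12*x^2 - 24*x + 12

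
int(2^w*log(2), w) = 2^w + C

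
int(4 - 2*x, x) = -x^2 + 4*x + C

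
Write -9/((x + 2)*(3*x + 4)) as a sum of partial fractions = -27/(2*(3*x + 4)) + 9/(2*(x + 2))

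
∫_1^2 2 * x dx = 3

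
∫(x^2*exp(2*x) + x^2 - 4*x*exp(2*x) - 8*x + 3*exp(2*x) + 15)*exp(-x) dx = 2*(x - 3)^2*sinh(x) + C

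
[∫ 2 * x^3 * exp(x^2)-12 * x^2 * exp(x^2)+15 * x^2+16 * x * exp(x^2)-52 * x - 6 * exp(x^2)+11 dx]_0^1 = -17 + 2*E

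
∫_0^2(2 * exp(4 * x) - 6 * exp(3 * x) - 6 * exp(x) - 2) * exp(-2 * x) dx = -9 + (-3 - exp(-2) + exp(2))^2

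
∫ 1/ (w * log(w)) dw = log(2*log(w)) + C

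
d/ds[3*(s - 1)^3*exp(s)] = 3*s^3*exp(s) - 9*s*exp(s) + 6*exp(s)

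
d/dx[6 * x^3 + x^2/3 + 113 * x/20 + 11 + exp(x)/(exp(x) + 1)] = (1080*x^2*exp(2*x) + 2160*x^2*exp(x) + 1080*x^2 + 40*x*exp(2*x) + 80*x*exp(x) + 40*x + 339*exp(2*x) + 738*exp(x) + 339)/(60*exp(2*x) + 120*exp(x) + 60)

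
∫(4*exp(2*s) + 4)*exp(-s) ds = 8*sinh(s) + C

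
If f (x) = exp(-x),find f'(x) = -exp(-x)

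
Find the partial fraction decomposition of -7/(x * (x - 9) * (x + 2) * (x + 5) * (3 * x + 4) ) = -567/(2728*(3*x + 4)) - 1/(330*(x + 5)) + 7/(132*(x + 2)) - 1/(6138*(x - 9)) + 7/(360*x)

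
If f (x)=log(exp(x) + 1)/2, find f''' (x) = (-exp(2*x) + exp(x))/(2*exp(3*x) + 6*exp(2*x) + 6*exp(x) + 2)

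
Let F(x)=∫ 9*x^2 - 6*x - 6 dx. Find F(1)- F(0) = -6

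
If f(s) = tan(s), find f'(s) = cos(s)^(-2)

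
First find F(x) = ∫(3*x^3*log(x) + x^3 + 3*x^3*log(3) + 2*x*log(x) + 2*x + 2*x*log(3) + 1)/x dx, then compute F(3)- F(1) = 64*log(3)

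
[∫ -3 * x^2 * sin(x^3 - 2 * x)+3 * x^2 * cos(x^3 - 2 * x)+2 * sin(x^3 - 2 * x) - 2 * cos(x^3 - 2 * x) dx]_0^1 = -1 - sin(1) + cos(1)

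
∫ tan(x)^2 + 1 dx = tan(x) + C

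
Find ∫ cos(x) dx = sin(x) + C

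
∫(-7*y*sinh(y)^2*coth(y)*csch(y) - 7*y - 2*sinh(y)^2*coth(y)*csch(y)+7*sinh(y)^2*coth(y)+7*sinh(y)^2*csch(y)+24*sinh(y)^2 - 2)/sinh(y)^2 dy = 24*y + (7*y + 2)*(coth(y) + csch(y)) + C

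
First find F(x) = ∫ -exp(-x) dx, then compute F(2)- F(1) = -exp(-1) + exp(-2)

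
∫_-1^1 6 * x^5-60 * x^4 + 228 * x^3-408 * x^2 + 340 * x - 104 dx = -504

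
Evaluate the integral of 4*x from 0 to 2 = 8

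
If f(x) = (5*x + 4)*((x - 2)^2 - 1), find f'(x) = 15*x^2 - 32*x - 1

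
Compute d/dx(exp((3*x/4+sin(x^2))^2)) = (3*x^2*cos(x^2) + 4*x*sin(x^2)*cos(x^2) + 9*x/8 + 3*sin(x^2)/2)*exp(9*x^2/16)*exp(3*x*sin(x^2)/2)*exp(sin(x^2)^2)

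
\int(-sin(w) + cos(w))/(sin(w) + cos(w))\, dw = log(sin(w + pi/4)) + C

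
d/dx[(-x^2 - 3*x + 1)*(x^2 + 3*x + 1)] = -4*x^3 - 18*x^2 - 18*x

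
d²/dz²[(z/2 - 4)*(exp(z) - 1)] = z*exp(z)/2 - 3*exp(z)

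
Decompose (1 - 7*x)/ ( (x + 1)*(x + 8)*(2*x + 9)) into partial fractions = -130/(49*(2*x + 9)) + 57/(49*(x + 8)) + 8/(49*(x + 1))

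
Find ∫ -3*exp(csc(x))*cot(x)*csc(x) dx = 3*exp(csc(x)) + C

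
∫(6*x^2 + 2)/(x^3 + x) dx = 2*log(x^3 + x) + C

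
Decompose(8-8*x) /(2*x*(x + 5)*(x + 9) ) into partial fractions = 10/(9*(x + 9)) - 6/(5*(x + 5)) + 4/(45*x)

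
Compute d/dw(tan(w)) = cos(w)^(-2)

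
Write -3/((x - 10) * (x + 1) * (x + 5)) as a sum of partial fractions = -1/(20*(x + 5)) + 3/(44*(x + 1)) - 1/(55*(x - 10))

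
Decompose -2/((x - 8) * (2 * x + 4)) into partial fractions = 1/(10*(x + 2)) - 1/(10*(x - 8))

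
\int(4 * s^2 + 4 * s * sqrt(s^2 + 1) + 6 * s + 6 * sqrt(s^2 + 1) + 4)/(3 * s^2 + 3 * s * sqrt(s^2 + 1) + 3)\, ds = 4*s/3 + 2*log(s + sqrt(s^2 + 1)) + C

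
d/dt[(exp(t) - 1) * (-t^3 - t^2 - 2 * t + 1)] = -t^3*exp(t) - 4*t^2*exp(t) + 3*t^2 - 4*t*exp(t) + 2*t - exp(t) + 2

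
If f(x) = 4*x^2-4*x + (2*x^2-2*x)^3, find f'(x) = 48*x^5 - 120*x^4 + 96*x^3 - 24*x^2 + 8*x - 4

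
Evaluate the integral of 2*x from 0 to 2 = 4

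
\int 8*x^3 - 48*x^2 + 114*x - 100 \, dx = 2*x^4 - 16*x^3 + 57*x^2 - 100*x + C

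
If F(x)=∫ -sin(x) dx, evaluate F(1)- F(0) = -1 + cos(1)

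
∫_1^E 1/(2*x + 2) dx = -log(2)/2 + log(1 + E)/2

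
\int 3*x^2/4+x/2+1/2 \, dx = x^3/4 + x^2/4 + x/2 + C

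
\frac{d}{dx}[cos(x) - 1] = -sin(x)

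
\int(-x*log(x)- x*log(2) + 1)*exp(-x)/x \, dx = exp(-x)*log(2*x) + C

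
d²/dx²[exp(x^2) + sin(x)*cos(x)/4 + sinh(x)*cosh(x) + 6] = 4*x^2*exp(x^2) + 2*exp(x^2) - sin(2*x)/2 + 2*sinh(2*x)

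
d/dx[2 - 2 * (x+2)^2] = -4*x - 8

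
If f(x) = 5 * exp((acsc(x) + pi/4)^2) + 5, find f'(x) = (-20*exp(acsc(x)^2 + pi*acsc(x)/2 + pi^2/16)*acsc(x) - 5*pi*exp(acsc(x)^2 + pi*acsc(x)/2 + pi^2/16))/(2*x^2*sqrt(1 - 1/x^2))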